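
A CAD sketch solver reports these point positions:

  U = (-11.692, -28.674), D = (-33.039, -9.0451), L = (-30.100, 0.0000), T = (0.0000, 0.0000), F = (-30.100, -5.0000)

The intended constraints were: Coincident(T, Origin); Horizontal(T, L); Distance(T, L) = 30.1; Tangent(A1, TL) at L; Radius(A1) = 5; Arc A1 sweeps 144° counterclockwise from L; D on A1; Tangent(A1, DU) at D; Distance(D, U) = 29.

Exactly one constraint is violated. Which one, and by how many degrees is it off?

Tangent(A1, DU) at D — off by 6.60°.

T = (0.00, 0.00) ✓; T.y = 0.00, L.y = 0.00 ✓; |TL| = 30.10 ✓; ∠(FL, LT) = 90.00° ✓; |FL| = 5.000 ✓; bearing(F→D) − bearing(F→L) = 144.0° ✓; |FD| = 5.000 ✓; ∠(FD, DU) = 96.60° ✗; |DU| = 29.00 ✓.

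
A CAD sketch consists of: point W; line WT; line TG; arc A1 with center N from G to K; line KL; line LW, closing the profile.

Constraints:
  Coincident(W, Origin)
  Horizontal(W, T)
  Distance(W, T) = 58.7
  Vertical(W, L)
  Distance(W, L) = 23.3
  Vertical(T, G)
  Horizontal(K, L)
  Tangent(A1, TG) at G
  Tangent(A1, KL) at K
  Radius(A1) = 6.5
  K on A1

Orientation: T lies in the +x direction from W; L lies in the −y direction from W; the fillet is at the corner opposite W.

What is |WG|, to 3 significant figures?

61.1

W is at the origin; W and T share the same y with |WT| = 58.7 and T on the +x side, so T = (58.7, 0.00). WL is vertical with |WL| = 23.3 and L on the −y side, so L = (0.00, -23.3). The virtual corner opposite W is at (58.7, -23.3). Tangency of A1 to TG means the radius NG is perpendicular to TG and tangency of A1 to KL means the radius NK is perpendicular to KL, with radius 6.5, so the center N sits 6.5 in from both sides at N = (52.2, -16.8). That places the tangent points at G = (58.7, -16.8) on TG and K = (52.2, -23.3) on KL. Then |WG| = |G − W| = 61.1.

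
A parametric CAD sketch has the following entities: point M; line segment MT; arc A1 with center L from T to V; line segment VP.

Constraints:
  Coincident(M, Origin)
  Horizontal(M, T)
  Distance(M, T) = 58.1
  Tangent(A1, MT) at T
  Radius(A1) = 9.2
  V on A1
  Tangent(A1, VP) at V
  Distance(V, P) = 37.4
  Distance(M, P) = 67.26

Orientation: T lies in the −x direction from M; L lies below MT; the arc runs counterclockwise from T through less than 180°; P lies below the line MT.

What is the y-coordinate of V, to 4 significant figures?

-13.54

M is at the origin; M and T share the same y with |MT| = 58.1 and T on the −x side, so T = (-58.10, 0.000). Tangency of A1 to MT means the radius LT is perpendicular to MT, so L = T + (0, -9.2) = (-58.10, -9.200). Since LV ⟂ VP (tangency), |LP| = √(9.2² + 37.4²) = 38.51 regardless of where V sits on A1. So P lies on both circle(M, 67.26) and circle(L, 38.51); the below-MT intersection is P = (-48.58, -46.52). V is the foot of the tangent from P: V = (-66.21, -13.54).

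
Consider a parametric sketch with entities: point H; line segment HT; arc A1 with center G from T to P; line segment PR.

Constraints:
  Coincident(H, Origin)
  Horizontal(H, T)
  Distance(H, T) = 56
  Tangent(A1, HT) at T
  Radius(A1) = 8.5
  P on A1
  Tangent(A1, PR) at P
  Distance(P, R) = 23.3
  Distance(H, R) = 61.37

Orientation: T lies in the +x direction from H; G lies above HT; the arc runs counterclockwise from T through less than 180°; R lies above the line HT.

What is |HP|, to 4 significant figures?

64.64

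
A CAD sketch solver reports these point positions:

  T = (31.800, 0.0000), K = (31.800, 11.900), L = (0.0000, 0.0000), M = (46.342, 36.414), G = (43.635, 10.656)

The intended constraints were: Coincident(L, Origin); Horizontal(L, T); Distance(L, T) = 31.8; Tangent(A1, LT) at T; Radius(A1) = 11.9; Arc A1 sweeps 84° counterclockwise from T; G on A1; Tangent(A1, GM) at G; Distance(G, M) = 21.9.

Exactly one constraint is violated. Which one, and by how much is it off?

Distance(G, M) = 21.9 — off by 4.00.

L = (0.00, 0.00) ✓; L.y = 0.00, T.y = 0.00 ✓; |LT| = 31.80 ✓; ∠(KT, TL) = 90.00° ✓; |KT| = 11.90 ✓; bearing(K→G) − bearing(K→T) = 84.00° ✓; |KG| = 11.90 ✓; ∠(KG, GM) = 90.00° ✓; |GM| = 25.90 ✗.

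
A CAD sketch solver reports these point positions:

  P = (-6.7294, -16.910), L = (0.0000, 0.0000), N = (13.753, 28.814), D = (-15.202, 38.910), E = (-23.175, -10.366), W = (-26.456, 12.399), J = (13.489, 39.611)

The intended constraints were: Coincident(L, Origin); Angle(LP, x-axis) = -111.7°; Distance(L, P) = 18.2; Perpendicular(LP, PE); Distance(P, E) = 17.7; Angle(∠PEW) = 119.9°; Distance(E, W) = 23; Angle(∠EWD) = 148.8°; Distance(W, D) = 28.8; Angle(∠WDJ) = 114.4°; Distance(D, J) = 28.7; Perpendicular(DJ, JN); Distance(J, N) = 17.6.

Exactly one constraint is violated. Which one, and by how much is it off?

Distance(J, N) = 17.6 — off by 6.80.

L = (0.00, 0.00) ✓; LP at -111.7° ✓; |LP| = 18.20 ✓; ∠(LP, PE) = 90.00° ✓; |PE| = 17.70 ✓; ∠PEW = 119.9° ✓; |EW| = 23.00 ✓; ∠EWD = 148.8° ✓; |WD| = 28.80 ✓; ∠WDJ = 114.4° ✓; |DJ| = 28.70 ✓; ∠(DJ, JN) = 90.00° ✓; |JN| = 10.80 ✗.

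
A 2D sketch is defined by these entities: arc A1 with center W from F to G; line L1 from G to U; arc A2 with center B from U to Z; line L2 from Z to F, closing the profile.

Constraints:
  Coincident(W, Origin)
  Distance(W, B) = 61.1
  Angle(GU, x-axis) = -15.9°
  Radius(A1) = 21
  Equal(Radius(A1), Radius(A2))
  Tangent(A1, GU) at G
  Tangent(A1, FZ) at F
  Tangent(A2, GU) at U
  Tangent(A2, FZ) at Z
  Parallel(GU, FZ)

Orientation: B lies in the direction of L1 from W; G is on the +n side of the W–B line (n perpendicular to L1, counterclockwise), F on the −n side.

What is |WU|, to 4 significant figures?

64.61

Tangency of A1 to both parallel lines with radius 21.0 puts G and F at W ± 21.0·n: G = (5.753, 20.20), F = (-5.753, -20.20). Equal radii place U and Z the same way about B: U = B + 21.0·n = (64.52, 3.458), Z = B − 21.0·n = (53.01, -36.94). Then |WU| = |U − W| = 64.61.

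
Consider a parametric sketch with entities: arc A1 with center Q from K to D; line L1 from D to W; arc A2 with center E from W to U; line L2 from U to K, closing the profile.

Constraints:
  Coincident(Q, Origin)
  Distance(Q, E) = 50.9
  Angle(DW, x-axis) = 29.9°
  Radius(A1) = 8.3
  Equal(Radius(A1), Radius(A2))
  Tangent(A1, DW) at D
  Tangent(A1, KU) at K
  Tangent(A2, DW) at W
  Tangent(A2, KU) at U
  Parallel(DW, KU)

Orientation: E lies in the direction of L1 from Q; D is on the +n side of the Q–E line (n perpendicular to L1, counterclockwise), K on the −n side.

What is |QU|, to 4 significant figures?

51.57

The slot axis is L1's direction at 29.9°, so u = (cos 29.9°, sin 29.9°) = (0.8669, 0.4985) and n = (−sin 29.9°, cos 29.9°) = (-0.4985, 0.8669). Q is at the origin and E lies 50.9 along u from Q, so E = 50.9·u = (44.13, 25.37). Tangency of A1 to both parallel lines with radius 8.3 puts D and K at Q ± 8.3·n: D = (-4.137, 7.195), K = (4.137, -7.195). Equal radii place W and U the same way about E: W = E + 8.3·n = (39.99, 32.57), U = E − 8.3·n = (48.26, 18.18). Then |QU| = |U − Q| = 51.57.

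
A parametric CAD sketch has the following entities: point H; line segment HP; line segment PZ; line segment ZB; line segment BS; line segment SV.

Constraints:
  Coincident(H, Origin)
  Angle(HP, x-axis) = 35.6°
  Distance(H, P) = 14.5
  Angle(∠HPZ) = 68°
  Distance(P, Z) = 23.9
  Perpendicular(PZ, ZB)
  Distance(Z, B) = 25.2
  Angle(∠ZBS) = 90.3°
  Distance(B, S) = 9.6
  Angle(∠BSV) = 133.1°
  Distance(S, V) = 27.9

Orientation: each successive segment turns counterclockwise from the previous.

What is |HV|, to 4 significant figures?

13.33

H is at the origin; HP runs at 35.6° with length 14.5, so P = (11.79, 8.441). ∠HPZ = 68.0° gives PZ at 147.6° from the x-axis; with |PZ| = 23.9, Z = (-8.389, 21.25). PZ is perpendicular to ZB, so ZB runs at -122.4°; with |ZB| = 25.2, B = (-21.89, -0.03002). ∠ZBS = 90.3° gives BS at -32.70° from the x-axis; with |BS| = 9.6, S = (-13.81, -5.216). ∠BSV = 133.1° gives SV at 14.20° from the x-axis; with |SV| = 27.9, V = (13.23, 1.628). Then |HV| = |V − H| = 13.33.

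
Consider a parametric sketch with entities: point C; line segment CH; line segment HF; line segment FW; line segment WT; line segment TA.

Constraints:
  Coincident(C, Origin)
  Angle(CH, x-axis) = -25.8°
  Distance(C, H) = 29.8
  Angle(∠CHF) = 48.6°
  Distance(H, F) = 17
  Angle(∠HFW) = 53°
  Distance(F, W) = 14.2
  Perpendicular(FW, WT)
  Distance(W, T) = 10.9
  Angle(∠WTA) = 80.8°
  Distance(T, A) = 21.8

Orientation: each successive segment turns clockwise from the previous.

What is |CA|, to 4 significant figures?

32.93

C is at the origin; CH runs at -25.8° with length 29.8, so H = (26.83, -12.97). ∠CHF = 48.6° gives HF at -157.2° from the x-axis; with |HF| = 17.0, F = (11.16, -19.56). ∠HFW = 53.0° gives FW at 75.80° from the x-axis; with |FW| = 14.2, W = (14.64, -5.792). FW is perpendicular to WT, so WT runs at -14.20°; with |WT| = 10.9, T = (25.21, -8.465). ∠WTA = 80.8° gives TA at -113.4° from the x-axis; with |TA| = 21.8, A = (16.55, -28.47). Then |CA| = |A − C| = 32.93.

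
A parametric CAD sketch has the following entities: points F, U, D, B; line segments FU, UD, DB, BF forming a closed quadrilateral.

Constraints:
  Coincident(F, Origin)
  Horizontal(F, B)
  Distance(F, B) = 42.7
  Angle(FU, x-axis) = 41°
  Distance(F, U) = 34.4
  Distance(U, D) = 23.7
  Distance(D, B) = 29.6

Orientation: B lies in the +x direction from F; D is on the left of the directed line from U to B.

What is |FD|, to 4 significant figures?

56.73

F is at the origin; FB is horizontal with |FB| = 42.7 and B in +x, so B = (42.7, 0). FU runs at 41.0° with |FU| = 34.4, so U = (25.96, 22.57). D is determined by |UD| = 23.7 and |DB| = 29.6 together: it lies at the intersection of circle(U, 23.7) and circle(B, 29.6). With |UB| = 28.10, the foot of the radical line on UB is 8.453 from U and the perpendicular offset is √(23.7² − 8.453²) = 22.14. Taking the left-of-UB solution: D = (48.78, 28.97).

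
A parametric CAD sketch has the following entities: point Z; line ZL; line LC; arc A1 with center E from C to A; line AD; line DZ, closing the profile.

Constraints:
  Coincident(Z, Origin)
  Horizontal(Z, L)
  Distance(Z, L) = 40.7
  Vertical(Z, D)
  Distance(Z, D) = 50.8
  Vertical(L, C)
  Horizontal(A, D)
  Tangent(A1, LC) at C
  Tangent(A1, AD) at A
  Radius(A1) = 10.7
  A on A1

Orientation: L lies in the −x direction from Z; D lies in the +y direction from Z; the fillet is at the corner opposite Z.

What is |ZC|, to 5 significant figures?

57.136

Z is at the origin; ZL is horizontal with |ZL| = 40.7 and L on the −x side, so L = (-40.700, 0.0000). Z and D share the same x with |ZD| = 50.8 and D on the +y side, so D = (0.0000, 50.800). The virtual corner opposite Z is at (-40.700, 50.800). Tangency of A1 to LC means the radius EC is perpendicular to LC and since A1 is tangent to AD there, EA ⟂ AD, with radius 10.7, so the center E sits 10.7 in from both sides at E = (-30.000, 40.100). That places the tangent points at C = (-40.700, 40.100) on LC and A = (-30.000, 50.800) on AD. Then |ZC| = |C − Z| = 57.136.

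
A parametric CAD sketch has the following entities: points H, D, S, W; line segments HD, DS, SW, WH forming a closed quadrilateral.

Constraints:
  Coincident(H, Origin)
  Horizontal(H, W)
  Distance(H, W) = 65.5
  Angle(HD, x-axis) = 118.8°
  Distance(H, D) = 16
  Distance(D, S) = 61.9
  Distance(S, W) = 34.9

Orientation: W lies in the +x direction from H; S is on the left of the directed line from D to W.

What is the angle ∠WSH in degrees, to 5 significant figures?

81.772°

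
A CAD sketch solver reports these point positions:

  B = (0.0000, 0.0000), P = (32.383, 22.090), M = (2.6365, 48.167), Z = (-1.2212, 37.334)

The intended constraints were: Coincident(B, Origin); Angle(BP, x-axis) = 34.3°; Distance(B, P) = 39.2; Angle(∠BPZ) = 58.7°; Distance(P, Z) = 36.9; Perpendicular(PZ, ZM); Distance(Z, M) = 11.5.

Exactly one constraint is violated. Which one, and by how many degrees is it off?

Perpendicular(PZ, ZM) — off by 4.80°.

B = (0.00, 0.00) ✓; BP at 34.30° ✓; |BP| = 39.20 ✓; ∠BPZ = 58.70° ✓; |PZ| = 36.90 ✓; ∠(PZ, ZM) = 85.20° ✗; |ZM| = 11.50 ✓.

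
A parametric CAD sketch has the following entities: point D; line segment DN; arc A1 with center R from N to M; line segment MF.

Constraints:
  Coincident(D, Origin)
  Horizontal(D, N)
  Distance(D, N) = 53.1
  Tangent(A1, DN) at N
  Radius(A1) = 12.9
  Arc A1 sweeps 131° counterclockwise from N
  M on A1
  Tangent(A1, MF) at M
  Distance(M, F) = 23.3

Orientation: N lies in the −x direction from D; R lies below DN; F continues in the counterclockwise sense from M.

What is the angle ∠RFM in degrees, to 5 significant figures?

28.971°

D is at the origin; DN is horizontal with |DN| = 53.1 and N on the −x side, so N = (-53.100, 0.0000). The tangent condition forces RN to be normal to DN, so R = N + (0, -12.9) = (-53.100, -12.900). On A1, N sits at bearing 90° from R; a 131° counterclockwise sweep puts M at bearing 221°, so M = R + 12.9·(cos 221°, sin 221°) = (-62.836, -21.363). A1 meets MF tangentially, so RM is at right angles to MF, so MF runs along (−sin 221°, cos 221°); with |MF| = 23.3, F = (-47.550, -38.948). Then cos ∠RFM = FR·FM / (|FR||FM|), giving 28.971°.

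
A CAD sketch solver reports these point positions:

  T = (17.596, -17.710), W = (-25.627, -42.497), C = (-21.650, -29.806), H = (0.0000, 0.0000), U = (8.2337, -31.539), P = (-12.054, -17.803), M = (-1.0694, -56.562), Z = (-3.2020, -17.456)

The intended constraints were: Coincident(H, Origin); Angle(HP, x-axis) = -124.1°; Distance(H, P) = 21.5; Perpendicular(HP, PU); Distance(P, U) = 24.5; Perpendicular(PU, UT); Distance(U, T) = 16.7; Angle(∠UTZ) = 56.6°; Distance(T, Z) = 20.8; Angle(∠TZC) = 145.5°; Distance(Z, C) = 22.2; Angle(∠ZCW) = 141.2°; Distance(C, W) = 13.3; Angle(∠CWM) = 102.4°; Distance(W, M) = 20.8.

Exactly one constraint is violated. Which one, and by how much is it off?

Distance(W, M) = 20.8 — off by 7.50.

H = (0.00, 0.00) ✓; HP at -124.1° ✓; |HP| = 21.50 ✓; ∠(HP, PU) = 90.00° ✓; |PU| = 24.50 ✓; ∠(PU, UT) = 90.00° ✓; |UT| = 16.70 ✓; ∠UTZ = 56.60° ✓; |TZ| = 20.80 ✓; ∠TZC = 145.5° ✓; |ZC| = 22.20 ✓; ∠ZCW = 141.2° ✓; |CW| = 13.30 ✓; ∠CWM = 102.4° ✓; |WM| = 28.30 ✗.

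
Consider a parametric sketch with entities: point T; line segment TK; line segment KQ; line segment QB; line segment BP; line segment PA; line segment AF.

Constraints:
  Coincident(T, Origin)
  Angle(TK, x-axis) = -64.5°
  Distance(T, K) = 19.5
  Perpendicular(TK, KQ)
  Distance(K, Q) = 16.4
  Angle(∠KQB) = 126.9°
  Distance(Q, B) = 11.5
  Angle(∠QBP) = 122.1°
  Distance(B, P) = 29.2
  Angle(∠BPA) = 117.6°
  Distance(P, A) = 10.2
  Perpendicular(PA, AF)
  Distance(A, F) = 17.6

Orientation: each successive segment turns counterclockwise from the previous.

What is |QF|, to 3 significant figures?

25.6

T is at the origin; TK runs at -64.5° with length 19.5, so K = (8.39, -17.6). TK is perpendicular to KQ, so KQ runs at 25.5°; with |KQ| = 16.4, Q = (23.2, -10.5). ∠KQB = 126.9° gives QB at 78.6° from the x-axis; with |QB| = 11.5, B = (25.5, 0.733). ∠QBP = 122.1° gives BP at 136° from the x-axis; with |BP| = 29.2, P = (4.29, 20.8). ∠BPA = 117.6° gives PA at -161° from the x-axis; with |PA| = 10.2, A = (-5.36, 17.5). PA ⟂ AF, so AF runs at -71.1°; with |AF| = 17.6, F = (0.340, 0.878). Then |QF| = |F − Q| = 25.6.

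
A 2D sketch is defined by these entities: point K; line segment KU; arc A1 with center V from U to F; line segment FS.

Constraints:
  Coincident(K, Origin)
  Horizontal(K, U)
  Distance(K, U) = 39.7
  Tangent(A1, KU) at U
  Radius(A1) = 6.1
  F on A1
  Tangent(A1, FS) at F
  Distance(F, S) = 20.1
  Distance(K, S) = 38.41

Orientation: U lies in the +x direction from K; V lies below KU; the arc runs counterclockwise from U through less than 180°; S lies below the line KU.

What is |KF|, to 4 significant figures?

34.08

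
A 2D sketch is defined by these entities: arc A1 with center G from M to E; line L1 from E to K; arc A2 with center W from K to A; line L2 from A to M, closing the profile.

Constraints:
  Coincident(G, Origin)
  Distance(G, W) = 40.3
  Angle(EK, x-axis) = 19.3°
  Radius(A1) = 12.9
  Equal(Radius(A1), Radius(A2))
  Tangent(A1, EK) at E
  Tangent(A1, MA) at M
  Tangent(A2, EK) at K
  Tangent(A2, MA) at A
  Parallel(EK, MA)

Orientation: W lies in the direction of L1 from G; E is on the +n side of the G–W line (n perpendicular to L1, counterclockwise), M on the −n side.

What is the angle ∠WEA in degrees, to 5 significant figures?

14.877°

The slot axis is L1's direction at 19.3°, so u = (cos 19.3°, sin 19.3°) = (0.94380, 0.33051) and n = (−sin 19.3°, cos 19.3°) = (-0.33051, 0.94380). G is at the origin and W lies 40.3 along u from G, so W = 40.3·u = (38.035, 13.320). Tangency of A1 to both parallel lines with radius 12.9 puts E and M at G ± 12.9·n: E = (-4.2636, 12.175), M = (4.2636, -12.175). Equal radii place K and A the same way about W: K = W + 12.9·n = (33.772, 25.495), A = W − 12.9·n = (42.299, 1.1447). Then cos ∠WEA = EW·EA / (|EW||EA|), giving 14.877°.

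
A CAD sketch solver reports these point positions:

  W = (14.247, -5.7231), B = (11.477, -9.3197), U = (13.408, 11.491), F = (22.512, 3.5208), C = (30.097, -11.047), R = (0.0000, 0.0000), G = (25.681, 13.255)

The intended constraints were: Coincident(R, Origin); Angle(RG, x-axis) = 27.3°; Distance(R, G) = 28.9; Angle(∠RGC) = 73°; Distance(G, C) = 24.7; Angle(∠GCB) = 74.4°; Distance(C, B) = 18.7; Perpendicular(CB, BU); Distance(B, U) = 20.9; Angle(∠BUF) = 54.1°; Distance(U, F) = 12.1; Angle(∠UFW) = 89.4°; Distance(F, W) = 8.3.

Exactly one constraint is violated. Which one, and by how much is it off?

Distance(F, W) = 8.3 — off by 4.10.

R = (0.00, 0.00) ✓; RG at 27.30° ✓; |RG| = 28.90 ✓; ∠RGC = 73.00° ✓; |GC| = 24.70 ✓; ∠GCB = 74.40° ✓; |CB| = 18.70 ✓; ∠(CB, BU) = 90.00° ✓; |BU| = 20.90 ✓; ∠BUF = 54.10° ✓; |UF| = 12.10 ✓; ∠UFW = 89.40° ✓; |FW| = 12.40 ✗.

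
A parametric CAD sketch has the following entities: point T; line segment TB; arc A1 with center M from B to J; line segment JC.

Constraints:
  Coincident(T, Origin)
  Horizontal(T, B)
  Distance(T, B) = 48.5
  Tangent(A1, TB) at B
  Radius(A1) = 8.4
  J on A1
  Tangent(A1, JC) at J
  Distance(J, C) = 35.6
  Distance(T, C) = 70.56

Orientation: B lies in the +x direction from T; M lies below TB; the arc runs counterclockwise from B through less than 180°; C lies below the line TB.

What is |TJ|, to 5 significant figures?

42.429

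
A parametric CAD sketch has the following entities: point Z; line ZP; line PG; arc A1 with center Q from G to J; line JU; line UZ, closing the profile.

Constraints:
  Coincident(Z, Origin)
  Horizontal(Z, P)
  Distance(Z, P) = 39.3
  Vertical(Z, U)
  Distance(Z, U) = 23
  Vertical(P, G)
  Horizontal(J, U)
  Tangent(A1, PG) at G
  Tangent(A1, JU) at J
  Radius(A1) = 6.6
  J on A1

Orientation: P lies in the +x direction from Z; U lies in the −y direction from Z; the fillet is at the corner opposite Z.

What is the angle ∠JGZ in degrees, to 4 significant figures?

67.65°

The virtual corner opposite Z is at (39.30, -23.00). A1 meets PG tangentially, so QG is at right angles to PG and A1 meets JU tangentially, so QJ is at right angles to JU, with radius 6.6, so the center Q sits 6.6 in from both sides at Q = (32.70, -16.40). That places the tangent points at G = (39.30, -16.40) on PG and J = (32.70, -23.00) on JU. Then cos ∠JGZ = GJ·GZ / (|GJ||GZ|), giving 67.65°.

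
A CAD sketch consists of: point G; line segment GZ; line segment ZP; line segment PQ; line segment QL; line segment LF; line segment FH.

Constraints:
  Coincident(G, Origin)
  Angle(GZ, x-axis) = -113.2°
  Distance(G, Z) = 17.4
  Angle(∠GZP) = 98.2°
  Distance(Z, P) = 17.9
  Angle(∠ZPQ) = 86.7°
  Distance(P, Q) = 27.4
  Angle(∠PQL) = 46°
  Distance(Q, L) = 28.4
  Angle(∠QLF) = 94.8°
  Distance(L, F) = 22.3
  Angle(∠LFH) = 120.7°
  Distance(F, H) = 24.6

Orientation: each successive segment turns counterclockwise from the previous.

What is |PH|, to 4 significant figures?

18.96

G is at the origin; GZ runs at -113.2° with length 17.4, so Z = (-6.855, -15.99). ∠GZP = 98.2° gives ZP at -31.40° from the x-axis; with |ZP| = 17.9, P = (8.424, -25.32). ∠ZPQ = 86.7° gives PQ at 61.90° from the x-axis; with |PQ| = 27.4, Q = (21.33, -1.149). ∠PQL = 46.0° gives QL at -164.1° from the x-axis; with |QL| = 28.4, L = (-5.984, -8.929). ∠QLF = 94.8° gives LF at -78.90° from the x-axis; with |LF| = 22.3, F = (-1.691, -30.81). ∠LFH = 120.7° gives FH at -19.60° from the x-axis; with |FH| = 24.6, H = (21.48, -39.06). Then |PH| = |H − P| = 18.96.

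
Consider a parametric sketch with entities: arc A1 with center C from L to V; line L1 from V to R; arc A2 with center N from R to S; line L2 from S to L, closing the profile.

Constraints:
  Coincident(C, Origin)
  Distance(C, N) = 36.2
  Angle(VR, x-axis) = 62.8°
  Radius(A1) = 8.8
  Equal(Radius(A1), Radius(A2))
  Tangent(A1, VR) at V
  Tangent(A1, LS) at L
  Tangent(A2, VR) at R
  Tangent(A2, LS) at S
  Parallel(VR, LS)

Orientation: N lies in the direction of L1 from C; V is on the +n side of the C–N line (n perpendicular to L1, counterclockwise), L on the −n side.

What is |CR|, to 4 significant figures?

37.25

The slot axis is L1's direction at 62.8°, so u = (cos 62.8°, sin 62.8°) = (0.4571, 0.8894) and n = (−sin 62.8°, cos 62.8°) = (-0.8894, 0.4571). C is at the origin and N lies 36.2 along u from C, so N = 36.2·u = (16.55, 32.20). Tangency of A1 to both parallel lines with radius 8.8 puts V and L at C ± 8.8·n: V = (-7.827, 4.022), L = (7.827, -4.022). Equal radii place R and S the same way about N: R = N + 8.8·n = (8.720, 36.22), S = N − 8.8·n = (24.37, 28.17). Then |CR| = |R − C| = 37.25.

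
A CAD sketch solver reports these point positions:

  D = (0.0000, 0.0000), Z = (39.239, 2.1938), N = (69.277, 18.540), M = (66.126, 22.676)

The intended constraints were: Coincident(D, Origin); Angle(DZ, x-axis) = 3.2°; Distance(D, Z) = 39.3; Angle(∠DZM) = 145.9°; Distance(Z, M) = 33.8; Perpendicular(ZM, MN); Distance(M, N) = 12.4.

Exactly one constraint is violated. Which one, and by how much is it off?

Distance(M, N) = 12.4 — off by 7.20.

D = (0.00, 0.00) ✓; DZ at 3.200° ✓; |DZ| = 39.30 ✓; ∠DZM = 145.9° ✓; |ZM| = 33.80 ✓; ∠(ZM, MN) = 90.00° ✓; |MN| = 5.200 ✗.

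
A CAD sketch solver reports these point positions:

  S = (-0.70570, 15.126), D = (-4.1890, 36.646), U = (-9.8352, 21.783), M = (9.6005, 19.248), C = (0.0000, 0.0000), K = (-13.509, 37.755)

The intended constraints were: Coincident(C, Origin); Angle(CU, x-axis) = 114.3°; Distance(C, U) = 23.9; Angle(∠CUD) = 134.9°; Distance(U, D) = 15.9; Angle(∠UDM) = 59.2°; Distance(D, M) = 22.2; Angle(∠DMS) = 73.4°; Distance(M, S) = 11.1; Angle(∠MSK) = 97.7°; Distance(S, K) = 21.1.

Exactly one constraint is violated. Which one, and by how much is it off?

Distance(S, K) = 21.1 — off by 4.90.

C = (0.00, 0.00) ✓; CU at 114.3° ✓; |CU| = 23.90 ✓; ∠CUD = 134.9° ✓; |UD| = 15.90 ✓; ∠UDM = 59.20° ✓; |DM| = 22.20 ✓; ∠DMS = 73.40° ✓; |MS| = 11.10 ✓; ∠MSK = 97.70° ✓; |SK| = 26.00 ✗.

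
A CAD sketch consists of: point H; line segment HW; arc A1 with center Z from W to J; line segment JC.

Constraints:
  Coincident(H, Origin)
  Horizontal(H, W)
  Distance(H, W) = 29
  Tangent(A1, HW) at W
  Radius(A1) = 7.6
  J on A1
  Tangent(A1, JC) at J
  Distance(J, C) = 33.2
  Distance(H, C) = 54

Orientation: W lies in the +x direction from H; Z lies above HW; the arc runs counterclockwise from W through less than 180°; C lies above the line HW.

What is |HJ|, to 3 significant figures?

37.4

H is at the origin; H and W share the same y with |HW| = 29.0 and W on the +x side, so W = (29.0, 0.00). The tangent condition forces ZW to be normal to HW, so Z = W + (0, 7.6) = (29.0, 7.60). Since ZJ ⟂ JC (tangency), |ZC| = √(7.6² + 33.2²) = 34.1 regardless of where J sits on A1. So C lies on both circle(H, 54.0) and circle(Z, 34.1); the above-HW intersection is C = (35.0, 41.1). J is the foot of the tangent from C: J = (36.6, 7.97).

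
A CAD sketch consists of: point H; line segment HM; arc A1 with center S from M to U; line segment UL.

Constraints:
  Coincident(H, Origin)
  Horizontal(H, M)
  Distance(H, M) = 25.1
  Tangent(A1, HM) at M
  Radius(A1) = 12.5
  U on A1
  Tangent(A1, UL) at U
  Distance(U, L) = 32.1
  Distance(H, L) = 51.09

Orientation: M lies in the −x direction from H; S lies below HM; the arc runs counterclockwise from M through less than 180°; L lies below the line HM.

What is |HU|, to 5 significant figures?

40.535

Checks: |SU| = 12.50 ✓; ∠(SU, UL) = 90.00° ✓; |UL| = 32.10 ✓; |HL| = 51.09 ✓.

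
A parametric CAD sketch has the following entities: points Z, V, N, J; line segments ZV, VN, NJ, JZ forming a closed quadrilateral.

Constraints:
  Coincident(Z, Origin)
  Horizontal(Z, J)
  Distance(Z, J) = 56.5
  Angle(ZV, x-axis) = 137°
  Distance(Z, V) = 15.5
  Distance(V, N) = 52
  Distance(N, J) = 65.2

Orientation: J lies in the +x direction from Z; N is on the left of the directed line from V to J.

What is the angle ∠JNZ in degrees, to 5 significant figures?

54.852°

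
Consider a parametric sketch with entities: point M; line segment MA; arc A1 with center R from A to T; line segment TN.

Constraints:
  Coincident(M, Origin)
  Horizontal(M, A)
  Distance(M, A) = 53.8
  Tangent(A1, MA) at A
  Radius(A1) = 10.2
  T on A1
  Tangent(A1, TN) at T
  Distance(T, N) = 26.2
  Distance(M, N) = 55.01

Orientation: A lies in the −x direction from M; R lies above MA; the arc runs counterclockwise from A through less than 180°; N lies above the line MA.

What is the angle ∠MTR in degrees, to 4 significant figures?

171.5°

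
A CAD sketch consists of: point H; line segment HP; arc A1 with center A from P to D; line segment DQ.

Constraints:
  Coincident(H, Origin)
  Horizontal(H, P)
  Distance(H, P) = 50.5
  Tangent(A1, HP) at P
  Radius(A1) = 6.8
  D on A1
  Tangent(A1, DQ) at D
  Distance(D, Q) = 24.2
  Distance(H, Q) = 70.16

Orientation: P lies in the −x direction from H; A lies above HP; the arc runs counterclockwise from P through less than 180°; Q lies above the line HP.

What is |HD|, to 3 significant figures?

47.6

Checks: |HP| = 50.50 ✓; |AD| = 6.800 ✓; ∠(AD, DQ) = 90.00° ✓; |DQ| = 24.20 ✓; |HQ| = 70.16 ✓.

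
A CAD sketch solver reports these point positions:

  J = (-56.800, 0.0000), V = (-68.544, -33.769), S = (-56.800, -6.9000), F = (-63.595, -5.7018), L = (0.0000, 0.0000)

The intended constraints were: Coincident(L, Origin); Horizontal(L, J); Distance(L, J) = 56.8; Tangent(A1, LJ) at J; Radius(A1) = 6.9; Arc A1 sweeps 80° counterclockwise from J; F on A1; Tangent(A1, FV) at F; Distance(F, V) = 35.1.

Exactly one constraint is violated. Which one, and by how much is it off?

Distance(F, V) = 35.1 — off by 6.60.

L = (0.00, 0.00) ✓; L.y = 0.00, J.y = 0.00 ✓; |LJ| = 56.80 ✓; ∠(SJ, JL) = 90.00° ✓; |SJ| = 6.900 ✓; bearing(S→F) − bearing(S→J) = 80.00° ✓; |SF| = 6.900 ✓; ∠(SF, FV) = 90.00° ✓; |FV| = 28.50 ✗.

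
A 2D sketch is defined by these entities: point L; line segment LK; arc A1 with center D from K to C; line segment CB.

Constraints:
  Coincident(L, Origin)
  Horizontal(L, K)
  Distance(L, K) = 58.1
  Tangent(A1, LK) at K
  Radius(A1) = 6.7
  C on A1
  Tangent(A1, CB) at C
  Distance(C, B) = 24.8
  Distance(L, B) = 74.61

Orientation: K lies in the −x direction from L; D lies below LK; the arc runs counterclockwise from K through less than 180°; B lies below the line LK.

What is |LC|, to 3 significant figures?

65.0

Checks: L = (0.00, 0.00) ✓; |DC| = 6.700 ✓; ∠(DC, CB) = 90.00° ✓; |CB| = 24.80 ✓; |LB| = 74.61 ✓.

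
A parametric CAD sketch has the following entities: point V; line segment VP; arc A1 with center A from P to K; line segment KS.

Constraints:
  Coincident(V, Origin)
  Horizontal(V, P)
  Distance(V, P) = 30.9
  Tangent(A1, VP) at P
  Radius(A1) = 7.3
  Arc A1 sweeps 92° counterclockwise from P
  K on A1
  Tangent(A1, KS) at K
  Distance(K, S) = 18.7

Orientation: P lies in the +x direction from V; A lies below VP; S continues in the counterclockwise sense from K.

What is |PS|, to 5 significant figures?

27.071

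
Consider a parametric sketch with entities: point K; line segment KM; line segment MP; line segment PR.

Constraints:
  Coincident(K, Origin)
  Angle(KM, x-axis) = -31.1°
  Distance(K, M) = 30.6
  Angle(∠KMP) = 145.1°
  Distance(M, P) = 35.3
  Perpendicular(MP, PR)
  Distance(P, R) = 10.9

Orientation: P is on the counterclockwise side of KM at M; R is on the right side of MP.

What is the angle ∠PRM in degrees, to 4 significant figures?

72.84°

K is at the origin; KM runs at -31.1° with length 30.6, so M = 30.6·(cos -31.1°, sin -31.1°) = (26.20, -15.81). ∠KMP = 145.1°, so MP runs at -31.1° + (180° − 145.1°) = 3.800° from the x-axis; with |MP| = 35.3, P = M + 35.3·(cos 3.800°, sin 3.800°) = (61.42, -13.47). MP ⟂ PR; with |PR| = 10.9 on the right of MP, R = P + 10.9·(0.06627, -0.9978) = (62.15, -24.34). Then cos ∠PRM = RP·RM / (|RP||RM|), giving 72.84°.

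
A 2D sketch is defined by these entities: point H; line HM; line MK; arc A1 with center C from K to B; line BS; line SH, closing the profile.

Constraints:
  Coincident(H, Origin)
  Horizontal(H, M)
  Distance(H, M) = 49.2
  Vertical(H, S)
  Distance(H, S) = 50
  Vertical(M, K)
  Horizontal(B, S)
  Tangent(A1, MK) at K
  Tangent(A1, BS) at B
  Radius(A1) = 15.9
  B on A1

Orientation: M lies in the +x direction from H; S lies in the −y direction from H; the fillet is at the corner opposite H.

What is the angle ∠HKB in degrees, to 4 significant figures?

79.73°

The virtual corner opposite H is at (49.20, -50.00). Since A1 is tangent to MK there, CK ⟂ MK and A1 meets BS tangentially, so CB is at right angles to BS, with radius 15.9, so the center C sits 15.9 in from both sides at C = (33.30, -34.10). That places the tangent points at K = (49.20, -34.10) on MK and B = (33.30, -50.00) on BS. Then cos ∠HKB = KH·KB / (|KH||KB|), giving 79.73°.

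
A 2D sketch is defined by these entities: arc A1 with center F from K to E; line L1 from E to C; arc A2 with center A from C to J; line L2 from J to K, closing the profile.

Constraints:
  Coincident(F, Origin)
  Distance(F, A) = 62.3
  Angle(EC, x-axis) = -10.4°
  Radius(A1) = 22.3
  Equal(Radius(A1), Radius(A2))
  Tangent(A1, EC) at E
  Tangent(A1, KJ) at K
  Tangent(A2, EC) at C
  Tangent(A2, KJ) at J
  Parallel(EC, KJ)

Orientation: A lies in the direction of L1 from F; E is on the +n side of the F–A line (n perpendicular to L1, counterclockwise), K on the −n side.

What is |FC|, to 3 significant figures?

66.2

The slot axis is L1's direction at -10.4°, so u = (cos -10.4°, sin -10.4°) = (0.984, -0.181) and n = (−sin -10.4°, cos -10.4°) = (0.181, 0.984). F is at the origin and A lies 62.3 along u from F, so A = 62.3·u = (61.3, -11.2). Tangency of A1 to both parallel lines with radius 22.3 puts E and K at F ± 22.3·n: E = (4.03, 21.9), K = (-4.03, -21.9). Equal radii place C and J the same way about A: C = A + 22.3·n = (65.3, 10.7), J = A − 22.3·n = (57.3, -33.2). Then |FC| = |C − F| = 66.2.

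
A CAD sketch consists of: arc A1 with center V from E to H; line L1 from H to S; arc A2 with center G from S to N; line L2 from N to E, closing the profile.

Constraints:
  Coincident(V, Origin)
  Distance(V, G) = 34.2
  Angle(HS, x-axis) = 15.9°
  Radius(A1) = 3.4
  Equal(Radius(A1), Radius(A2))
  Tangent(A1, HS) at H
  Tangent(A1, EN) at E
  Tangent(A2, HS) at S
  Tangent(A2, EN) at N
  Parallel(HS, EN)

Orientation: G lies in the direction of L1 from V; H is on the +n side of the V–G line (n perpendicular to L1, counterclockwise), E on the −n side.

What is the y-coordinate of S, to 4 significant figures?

12.64

The slot axis is L1's direction at 15.9°, so u = (cos 15.9°, sin 15.9°) = (0.9617, 0.2740) and n = (−sin 15.9°, cos 15.9°) = (-0.2740, 0.9617). V is at the origin and G lies 34.2 along u from V, so G = 34.2·u = (32.89, 9.369). Tangency of A1 to both parallel lines with radius 3.4 puts H and E at V ± 3.4·n: H = (-0.9315, 3.270), E = (0.9315, -3.270). Equal radii place S and N the same way about G: S = G + 3.4·n = (31.96, 12.64), N = G − 3.4·n = (33.82, 6.099). So S.y = 12.64.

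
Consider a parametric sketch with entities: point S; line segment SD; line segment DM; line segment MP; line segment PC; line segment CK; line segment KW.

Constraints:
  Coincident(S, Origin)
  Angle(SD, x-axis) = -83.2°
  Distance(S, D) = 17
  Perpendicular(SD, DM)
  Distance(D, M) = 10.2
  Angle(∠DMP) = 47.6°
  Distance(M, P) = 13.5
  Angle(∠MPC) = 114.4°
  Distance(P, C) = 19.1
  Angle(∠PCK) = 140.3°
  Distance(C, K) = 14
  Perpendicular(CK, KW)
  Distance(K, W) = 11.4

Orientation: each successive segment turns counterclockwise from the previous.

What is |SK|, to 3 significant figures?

34.9

S is at the origin; SD runs at -83.2° with length 17.0, so D = (2.01, -16.9). SD is perpendicular to DM, so DM runs at 6.80°; with |DM| = 10.2, M = (12.1, -15.7). ∠DMP = 47.6° gives MP at 139° from the x-axis; with |MP| = 13.5, P = (1.92, -6.85). ∠MPC = 114.4° gives PC at -155° from the x-axis; with |PC| = 19.1, C = (-15.4, -14.9). ∠PCK = 140.3° gives CK at -115° from the x-axis; with |CK| = 14.0, K = (-21.4, -27.5). Then |SK| = |K − S| = 34.9.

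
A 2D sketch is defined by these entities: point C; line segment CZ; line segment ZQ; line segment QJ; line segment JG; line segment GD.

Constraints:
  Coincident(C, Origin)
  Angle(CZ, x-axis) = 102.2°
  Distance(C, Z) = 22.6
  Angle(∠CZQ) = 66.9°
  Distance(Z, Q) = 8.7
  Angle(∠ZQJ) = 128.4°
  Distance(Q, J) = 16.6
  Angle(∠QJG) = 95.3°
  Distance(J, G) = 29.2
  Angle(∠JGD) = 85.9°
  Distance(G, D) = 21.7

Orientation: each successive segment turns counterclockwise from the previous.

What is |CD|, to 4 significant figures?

25.17

C is at the origin; CZ runs at 102.2° with length 22.6, so Z = (-4.776, 22.09). ∠CZQ = 66.9° gives ZQ at -144.7° from the x-axis; with |ZQ| = 8.7, Q = (-11.88, 17.06). ∠ZQJ = 128.4° gives QJ at -93.10° from the x-axis; with |QJ| = 16.6, J = (-12.77, 0.4865). ∠QJG = 95.3° gives JG at -8.400° from the x-axis; with |JG| = 29.2, G = (16.11, -3.779). ∠JGD = 85.9° gives GD at 85.70° from the x-axis; with |GD| = 21.7, D = (17.74, 17.86). Then |CD| = |D − C| = 25.17.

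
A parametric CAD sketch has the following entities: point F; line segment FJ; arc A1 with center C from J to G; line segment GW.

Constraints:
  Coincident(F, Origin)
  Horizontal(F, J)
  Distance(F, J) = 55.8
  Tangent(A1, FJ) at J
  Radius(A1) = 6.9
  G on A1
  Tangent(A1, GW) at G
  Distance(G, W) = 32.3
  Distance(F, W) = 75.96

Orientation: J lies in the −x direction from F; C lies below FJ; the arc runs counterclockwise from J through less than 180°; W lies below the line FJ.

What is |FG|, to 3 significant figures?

63.0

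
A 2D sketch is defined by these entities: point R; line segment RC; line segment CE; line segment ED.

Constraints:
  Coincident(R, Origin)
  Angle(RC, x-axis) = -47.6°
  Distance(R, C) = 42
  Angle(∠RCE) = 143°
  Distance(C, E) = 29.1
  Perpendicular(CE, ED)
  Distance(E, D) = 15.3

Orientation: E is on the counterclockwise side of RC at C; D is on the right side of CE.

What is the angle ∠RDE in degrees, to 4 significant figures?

57.07°

∠RCE = 143.0°, so CE runs at -47.6° + (180° − 143.0°) = -10.60° from the x-axis; with |CE| = 29.1, E = C + 29.1·(cos -10.60°, sin -10.60°) = (56.92, -36.37). CE is perpendicular to ED; with |ED| = 15.3 on the right of CE, D = E + 15.3·(-0.1840, -0.9829) = (54.11, -51.41). Then cos ∠RDE = DR·DE / (|DR||DE|), giving 57.07°.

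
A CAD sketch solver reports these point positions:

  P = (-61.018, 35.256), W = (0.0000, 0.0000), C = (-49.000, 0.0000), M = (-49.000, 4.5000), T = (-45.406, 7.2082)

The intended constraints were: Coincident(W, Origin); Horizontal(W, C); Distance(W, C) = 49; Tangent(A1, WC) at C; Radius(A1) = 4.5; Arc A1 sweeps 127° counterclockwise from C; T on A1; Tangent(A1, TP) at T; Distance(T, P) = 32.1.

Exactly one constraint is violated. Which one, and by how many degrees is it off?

Tangent(A1, TP) at T — off by 7.90°.

W = (0.00, 0.00) ✓; W.y = 0.00, C.y = 0.00 ✓; |WC| = 49.00 ✓; ∠(MC, CW) = 90.00° ✓; |MC| = 4.500 ✓; bearing(M→T) − bearing(M→C) = 127.0° ✓; |MT| = 4.500 ✓; ∠(MT, TP) = 97.90° ✗; |TP| = 32.10 ✓.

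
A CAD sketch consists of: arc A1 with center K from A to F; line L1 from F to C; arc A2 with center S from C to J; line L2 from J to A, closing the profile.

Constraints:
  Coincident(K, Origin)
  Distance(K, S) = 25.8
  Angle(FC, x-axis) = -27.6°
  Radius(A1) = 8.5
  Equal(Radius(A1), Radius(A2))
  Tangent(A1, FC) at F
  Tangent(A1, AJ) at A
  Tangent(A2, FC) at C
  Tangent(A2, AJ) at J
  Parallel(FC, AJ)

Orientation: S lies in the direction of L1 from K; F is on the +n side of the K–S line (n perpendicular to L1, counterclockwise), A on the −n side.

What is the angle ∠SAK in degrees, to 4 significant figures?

71.77°

The slot axis is L1's direction at -27.6°, so u = (cos -27.6°, sin -27.6°) = (0.8862, -0.4633) and n = (−sin -27.6°, cos -27.6°) = (0.4633, 0.8862). K is at the origin and S lies 25.8 along u from K, so S = 25.8·u = (22.86, -11.95). Tangency of A1 to both parallel lines with radius 8.5 puts F and A at K ± 8.5·n: F = (3.938, 7.533), A = (-3.938, -7.533). Then cos ∠SAK = AS·AK / (|AS||AK|), giving 71.77°.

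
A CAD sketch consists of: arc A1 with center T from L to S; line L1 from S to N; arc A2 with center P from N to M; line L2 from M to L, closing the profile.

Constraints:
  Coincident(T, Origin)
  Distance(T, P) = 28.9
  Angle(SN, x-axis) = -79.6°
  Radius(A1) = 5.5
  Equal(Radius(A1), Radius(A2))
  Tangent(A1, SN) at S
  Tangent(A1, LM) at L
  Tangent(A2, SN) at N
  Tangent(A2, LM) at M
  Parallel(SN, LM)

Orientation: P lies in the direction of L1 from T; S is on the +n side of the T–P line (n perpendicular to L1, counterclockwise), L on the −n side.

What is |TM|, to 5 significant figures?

29.419

The slot axis is L1's direction at -79.6°, so u = (cos -79.6°, sin -79.6°) = (0.18052, -0.98357) and n = (−sin -79.6°, cos -79.6°) = (0.98357, 0.18052). T is at the origin and P lies 28.9 along u from T, so P = 28.9·u = (5.2170, -28.425). Tangency of A1 to both parallel lines with radius 5.5 puts S and L at T ± 5.5·n: S = (5.4096, 0.99286), L = (-5.4096, -0.99286). Equal radii place N and M the same way about P: N = P + 5.5·n = (10.627, -27.432), M = P − 5.5·n = (-0.19264, -29.418). Then |TM| = |M − T| = 29.419.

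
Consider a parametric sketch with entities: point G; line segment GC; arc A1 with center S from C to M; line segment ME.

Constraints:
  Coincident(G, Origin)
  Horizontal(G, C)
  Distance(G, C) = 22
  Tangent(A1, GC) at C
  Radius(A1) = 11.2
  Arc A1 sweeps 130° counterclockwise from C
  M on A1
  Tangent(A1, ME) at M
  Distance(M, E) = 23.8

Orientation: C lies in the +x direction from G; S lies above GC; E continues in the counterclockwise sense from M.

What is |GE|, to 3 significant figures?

39.7

G is at the origin; GC is horizontal with |GC| = 22.0 and C on the +x side, so C = (22.0, 0.00). Tangency of A1 to GC means the radius SC is perpendicular to GC, so S = C + (0, 11.2) = (22.0, 11.2). On A1, C sits at bearing -90° from S; a 130° counterclockwise sweep puts M at bearing 40°, so M = S + 11.2·(cos 40°, sin 40°) = (30.6, 18.4). Tangency of A1 to ME means the radius SM is perpendicular to ME, so ME runs along (−sin 40°, cos 40°); with |ME| = 23.8, E = (15.3, 36.6). Then |GE| = |E − G| = 39.7.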